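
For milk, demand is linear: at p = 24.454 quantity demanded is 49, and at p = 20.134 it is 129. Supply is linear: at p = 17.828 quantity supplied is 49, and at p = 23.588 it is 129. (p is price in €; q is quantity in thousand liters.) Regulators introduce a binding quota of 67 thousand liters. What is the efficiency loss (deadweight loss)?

Demand slope = (20.134 − 24.454)/(129 − 49) = −0.054, so p = 27.1 − 0.054q.
Supply slope = (23.588 − 17.828)/(129 − 49) = 0.072, so p = 14.3 + 0.072q.
Competitive equilibrium: 27.1 − 0.054q = 14.3 + 0.072q → q* = 101.5873, p* = 21.6143.
At q = 67: demand price = 27.1 − 0.054·67 = 23.482; supply price = 14.3 + 0.072·67 = 19.124.
Δq = 101.5873 − 67 = 34.5873; wedge = 23.482 − 19.124 = 4.358.
DWL = ½ × 34.5873 × 4.358 = €75.37 thousand.

€75.37 thousand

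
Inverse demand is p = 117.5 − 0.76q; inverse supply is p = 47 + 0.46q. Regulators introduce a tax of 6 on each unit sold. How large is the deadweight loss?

Competitive equilibrium: 117.5 − 0.76q = 47 + 0.46q → q* = 57.7869, p* = 73.582.
With the tax, the buyer price exceeds the seller price by 6: (117.5 − 0.76q) − (47 + 0.46q) = 6 → q' = 52.8689.
Δq = 57.7869 − 52.8689 = 4.918; the wedge equals the tax, 6.
Deadweight loss = ½ × 4.918 × 6 = 14.75.

14.75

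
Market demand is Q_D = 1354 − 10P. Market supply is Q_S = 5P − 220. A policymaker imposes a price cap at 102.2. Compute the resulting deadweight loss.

28.02

In inverse form: demand P = 135.4 − 0.1Q, supply P = 44 + 0.2Q.
Competitive equilibrium: 135.4 − 0.1Q = 44 + 0.2Q → Q* = 304.6667, P* = 104.9333.
At the ceiling P = 102.2, quantity supplied = (102.2 − 44)/0.2 = 291.
Willingness to pay at Q' = 291: 135.4 − 0.1·291 = 106.3.
ΔQ = 304.6667 − 291 = 13.6667; wedge = 106.3 − 102.2 = 4.1.
DWL = ½ × 13.6667 × 4.1 = 28.02.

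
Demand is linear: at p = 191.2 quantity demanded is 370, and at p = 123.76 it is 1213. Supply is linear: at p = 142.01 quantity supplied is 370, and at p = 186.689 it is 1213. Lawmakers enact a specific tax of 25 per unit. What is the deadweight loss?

2349.62

Demand slope = (123.76 − 191.2)/(1213 − 370) = −0.08, so p = 220.8 − 0.08q.
Supply slope = (186.689 − 142.01)/(1213 − 370) = 0.053, so p = 122.4 + 0.053q.
Competitive equilibrium: 220.8 − 0.08q = 122.4 + 0.053q → q* = 739.8496, p* = 161.612.
With the tax, the buyer price exceeds the seller price by 25: (220.8 − 0.08q) − (122.4 + 0.053q) = 25 → q' = 551.8797.
Δq = 739.8496 − 551.8797 = 187.9699; the wedge equals the tax, 25.
The triangle = ½ × 187.9699 × 25 = 2349.62.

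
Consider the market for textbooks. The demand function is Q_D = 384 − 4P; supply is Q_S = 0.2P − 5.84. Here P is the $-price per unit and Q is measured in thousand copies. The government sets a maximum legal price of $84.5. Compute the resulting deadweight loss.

$7.27 thousand

In inverse form: demand P = 96 − 0.25Q, supply P = 29.2 + 5Q.
Competitive equilibrium: 96 − 0.25Q = 29.2 + 5Q → Q* = 12.7238, P* = 92.819.
At the ceiling P = 84.5, quantity supplied = (84.5 − 29.2)/5 = 11.06.
Willingness to pay at Q' = 11.06: 96 − 0.25·11.06 = 93.235.
ΔQ = 12.7238 − 11.06 = 1.6638; wedge = 93.235 − 84.5 = 8.735.
DWL = ½ × 1.6638 × 8.735 = $7.27 thousand.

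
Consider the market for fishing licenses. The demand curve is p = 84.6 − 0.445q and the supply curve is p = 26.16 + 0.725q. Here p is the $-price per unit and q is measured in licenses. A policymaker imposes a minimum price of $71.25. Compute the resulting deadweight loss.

$232.80

Competitive equilibrium: 84.6 − 0.445q = 26.16 + 0.725q → q* = 49.9487, p* = 62.3728.
At the floor p = 71.25, quantity demanded = (84.6 − 71.25)/0.445 = 30.
Sellers' marginal cost at q' = 30: 26.16 + 0.725·30 = 47.91.
Δq = 49.9487 − 30 = 19.9487; wedge = 71.25 − 47.91 = 23.34.
Deadweight loss = ½ × 19.9487 × 23.34 = $232.80.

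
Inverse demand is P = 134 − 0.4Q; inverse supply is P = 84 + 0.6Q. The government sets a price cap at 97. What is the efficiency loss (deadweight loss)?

Competitive equilibrium: 134 − 0.4Q = 84 + 0.6Q → Q* = 50, P* = 114.
At the ceiling P = 97, quantity supplied = (97 − 84)/0.6 = 21.6667.
Willingness to pay at Q' = 21.6667: 134 − 0.4·21.6667 = 125.3333.
ΔQ = 50 − 21.6667 = 28.3333; wedge = 125.3333 − 97 = 28.3333.
DWL = ½ × 28.3333 × 28.3333 = 401.39.

401.39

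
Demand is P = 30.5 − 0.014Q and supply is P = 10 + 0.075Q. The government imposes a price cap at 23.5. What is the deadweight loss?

Competitive equilibrium: 30.5 − 0.014Q = 10 + 0.075Q → Q* = 230.3371, P* = 27.2753.
At the ceiling P = 23.5, quantity supplied = (23.5 − 10)/0.075 = 180.
Willingness to pay at Q' = 180: 30.5 − 0.014·180 = 27.98.
ΔQ = 230.3371 − 180 = 50.3371; wedge = 27.98 − 23.5 = 4.48.
Deadweight loss = ½ × 50.3371 × 4.48 = 112.76.

112.76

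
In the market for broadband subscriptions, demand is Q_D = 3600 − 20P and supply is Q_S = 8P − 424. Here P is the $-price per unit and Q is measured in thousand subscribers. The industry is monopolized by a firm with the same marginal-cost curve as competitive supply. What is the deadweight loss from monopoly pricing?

$2275.70 thousand

In inverse form: demand P = 180 − 0.05Q, supply P = 53 + 0.125Q.
Competitive equilibrium: 180 − 0.05Q = 53 + 0.125Q → Q* = 725.7143, P* = 143.7143.
Marginal revenue: MR = 180 − 0.1Q. Set MR = MC: 180 − 0.1Q = 53 + 0.125Q → Q_m = 564.4444.
Price P_m = 180 − 0.05·564.4444 = 151.7778; MC(Q_m) = 53 + 0.125·564.4444 = 123.5556.
Competitive Q* = 725.7143, so ΔQ = 161.2699; wedge = 151.7778 − 123.5556 = 28.2222.
DWL = ½ × 161.2699 × 28.2222 = $2275.70 thousand.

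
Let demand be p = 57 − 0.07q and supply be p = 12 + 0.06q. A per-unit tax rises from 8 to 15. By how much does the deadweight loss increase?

Competitive equilibrium: 57 − 0.07q = 12 + 0.06q → q* = 346.1538, p* = 32.7692.
For a per-unit tax t: Δq = t/0.13, so DWL = ½·t·(t/0.13) = t²/0.26.
At t = 8: DWL = 246.154. At t = 15: DWL = 865.385.
Increase = 865.385 − 246.154 = 619.23.

619.23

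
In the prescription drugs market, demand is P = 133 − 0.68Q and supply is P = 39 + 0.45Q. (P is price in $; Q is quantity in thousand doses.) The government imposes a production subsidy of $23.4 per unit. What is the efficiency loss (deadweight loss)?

Competitive equilibrium: 133 − 0.68Q = 39 + 0.45Q → Q* = 83.1858, P* = 76.4336.
The subsidy lowers effective supply by 23.4: P = 15.6 + 0.45Q.
New quantity: 133 − 0.68Q = 15.6 + 0.45Q → Q' = 103.8938.
Overproduction ΔQ = 103.8938 − 83.1858 = 20.708; wedge = subsidy = 23.4.
The triangle = ½ × 20.708 × 23.4 = $242.28 thousand.

$242.28 thousand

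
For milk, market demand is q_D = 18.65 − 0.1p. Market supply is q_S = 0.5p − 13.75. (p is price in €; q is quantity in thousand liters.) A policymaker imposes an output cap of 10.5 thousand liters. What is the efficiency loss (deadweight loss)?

In inverse form: demand p = 186.5 − 10q, supply p = 27.5 + 2q.
Competitive equilibrium: 186.5 − 10q = 27.5 + 2q → q* = 13.25, p* = 54.
At q = 10.5: demand price = 186.5 − 10·10.5 = 81.5; supply price = 27.5 + 2·10.5 = 48.5.
Δq = 13.25 − 10.5 = 2.75; wedge = 81.5 − 48.5 = 33.
Welfare loss = ½ × 2.75 × 33 = €45.375 thousand.

€45.375 thousand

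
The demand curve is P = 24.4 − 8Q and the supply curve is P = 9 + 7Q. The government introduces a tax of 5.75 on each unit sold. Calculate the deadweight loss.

1.10

Competitive equilibrium: 24.4 − 8Q = 9 + 7Q → Q* = 1.0267, P* = 16.1867.
With the tax, the buyer price exceeds the seller price by 5.75: (24.4 − 8Q) − (9 + 7Q) = 5.75 → Q' = 0.6433.
ΔQ = 1.0267 − 0.6433 = 0.3834; the wedge equals the tax, 5.75.
The triangle = ½ × 0.3834 × 5.75 = 1.10.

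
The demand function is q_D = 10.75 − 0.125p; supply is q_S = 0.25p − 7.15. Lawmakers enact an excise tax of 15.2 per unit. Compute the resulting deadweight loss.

In inverse form: demand p = 86 − 8q, supply p = 28.6 + 4q.
Competitive equilibrium: 86 − 8q = 28.6 + 4q → q* = 4.7833, p* = 47.7333.
With the tax, the buyer price exceeds the seller price by 15.2: (86 − 8q) − (28.6 + 4q) = 15.2 → q' = 3.5167.
Δq = 4.7833 − 3.5167 = 1.2666; the wedge equals the tax, 15.2.
Welfare loss = ½ × 1.2666 × 15.2 = 9.63.

9.63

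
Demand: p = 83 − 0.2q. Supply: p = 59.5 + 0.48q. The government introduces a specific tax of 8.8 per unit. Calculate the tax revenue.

190.24

Competitive equilibrium: 83 − 0.2q = 59.5 + 0.48q → q* = 34.55882, p* = 76.08824.
With the tax, the buyer price exceeds the seller price by 8.8: (83 − 0.2q) − (59.5 + 0.48q) = 8.8 → q' = 21.61765.
Tax revenue = 8.8 × 21.61765 = 190.24.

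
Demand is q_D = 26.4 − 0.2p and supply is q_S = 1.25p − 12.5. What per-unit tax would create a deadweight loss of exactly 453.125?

In inverse form: demand p = 132 − 5q, supply p = 10 + 0.8q.
Competitive equilibrium: 132 − 5q = 10 + 0.8q → q* = 21.0345, p* = 26.8276.
A tax t gives Δq = t/5.8 and wedge t, so DWL = t²/11.6.
t²/11.6 = 453.125 → t² = 5256.25 → t = 72.5.

72.5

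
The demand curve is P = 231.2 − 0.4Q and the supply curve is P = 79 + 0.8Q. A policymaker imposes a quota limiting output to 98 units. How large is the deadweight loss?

498.82

Competitive equilibrium: 231.2 − 0.4Q = 79 + 0.8Q → Q* = 126.8333, P* = 180.4667.
At Q = 98: demand price = 231.2 − 0.4·98 = 192; supply price = 79 + 0.8·98 = 157.4.
ΔQ = 126.8333 − 98 = 28.8333; wedge = 192 − 157.4 = 34.6.
Welfare loss = ½ × 28.8333 × 34.6 = 498.82.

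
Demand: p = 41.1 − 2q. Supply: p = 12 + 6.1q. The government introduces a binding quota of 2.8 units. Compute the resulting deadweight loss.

2.54

Competitive equilibrium: 41.1 − 2q = 12 + 6.1q → q* = 3.5926, p* = 33.9148.
At q = 2.8: demand price = 41.1 − 2·2.8 = 35.5; supply price = 12 + 6.1·2.8 = 29.08.
Δq = 3.5926 − 2.8 = 0.7926; wedge = 35.5 − 29.08 = 6.42.
Deadweight loss = ½ × 0.7926 × 6.42 = 2.54.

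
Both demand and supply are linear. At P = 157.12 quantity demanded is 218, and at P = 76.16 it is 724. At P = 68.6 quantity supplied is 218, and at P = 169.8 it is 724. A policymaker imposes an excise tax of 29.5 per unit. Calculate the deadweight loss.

Demand slope = (76.16 − 157.12)/(724 − 218) = −0.16, so P = 192 − 0.16Q.
Supply slope = (169.8 − 68.6)/(724 − 218) = 0.2, so P = 25 + 0.2Q.
Competitive equilibrium: 192 − 0.16Q = 25 + 0.2Q → Q* = 463.8889, P* = 117.7778.
With the tax, the buyer price exceeds the seller price by 29.5: (192 − 0.16Q) − (25 + 0.2Q) = 29.5 → Q' = 381.9444.
ΔQ = 463.8889 − 381.9444 = 81.9445; the wedge equals the tax, 29.5.
Welfare loss = ½ × 81.9445 × 29.5 = 1208.68.

1208.68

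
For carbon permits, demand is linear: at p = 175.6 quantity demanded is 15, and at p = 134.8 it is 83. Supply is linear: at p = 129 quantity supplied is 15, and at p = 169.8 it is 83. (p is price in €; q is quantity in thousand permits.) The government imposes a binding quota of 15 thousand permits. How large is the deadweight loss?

Demand slope = (134.8 − 175.6)/(83 − 15) = −0.6, so p = 184.6 − 0.6q.
Supply slope = (169.8 − 129)/(83 − 15) = 0.6, so p = 120 + 0.6q.
Competitive equilibrium: 184.6 − 0.6q = 120 + 0.6q → q* = 53.8333, p* = 152.3.
At q = 15: demand price = 184.6 − 0.6·15 = 175.6; supply price = 120 + 0.6·15 = 129.
Δq = 53.8333 − 15 = 38.8333; wedge = 175.6 − 129 = 46.6.
DWL = ½ × 38.8333 × 46.6 = €904.82 thousand.

€904.82 thousand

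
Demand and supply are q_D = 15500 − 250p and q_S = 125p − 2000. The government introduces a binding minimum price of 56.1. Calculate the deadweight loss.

In inverse form: demand p = 62 − 0.004q, supply p = 16 + 0.008q.
Competitive equilibrium: 62 − 0.004q = 16 + 0.008q → q* = 3833.3333, p* = 46.6667.
At the floor p = 56.1, quantity demanded = (62 − 56.1)/0.004 = 1475.
Sellers' marginal cost at q' = 1475: 16 + 0.008·1475 = 27.8.
Δq = 3833.3333 − 1475 = 2358.3333; wedge = 56.1 − 27.8 = 28.3.
The triangle = ½ × 2358.3333 × 28.3 = 33370.42.

33370.42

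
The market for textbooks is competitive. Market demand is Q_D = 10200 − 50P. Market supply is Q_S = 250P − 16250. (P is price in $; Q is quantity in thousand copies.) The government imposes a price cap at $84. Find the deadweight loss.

In inverse form: demand P = 204 − 0.02Q, supply P = 65 + 0.004Q.
Competitive equilibrium: 204 − 0.02Q = 65 + 0.004Q → Q* = 5791.6667, P* = 88.1667.
At the ceiling P = 84, quantity supplied = (84 − 65)/0.004 = 4750.
Willingness to pay at Q' = 4750: 204 − 0.02·4750 = 109.
ΔQ = 5791.6667 − 4750 = 1041.6667; wedge = 109 − 84 = 25.
DWL = ½ × 1041.6667 × 25 = $13020.83 thousand.

$13020.83 thousand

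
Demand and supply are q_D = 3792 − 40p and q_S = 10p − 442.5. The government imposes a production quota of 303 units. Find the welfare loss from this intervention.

In inverse form: demand p = 94.8 − 0.025q, supply p = 44.25 + 0.1q.
Competitive equilibrium: 94.8 − 0.025q = 44.25 + 0.1q → q* = 404.4, p* = 84.69.
At q = 303: demand price = 94.8 − 0.025·303 = 87.225; supply price = 44.25 + 0.1·303 = 74.55.
Δq = 404.4 − 303 = 101.4; wedge = 87.225 − 74.55 = 12.675.
The triangle = ½ × 101.4 × 12.675 = 642.62.

642.62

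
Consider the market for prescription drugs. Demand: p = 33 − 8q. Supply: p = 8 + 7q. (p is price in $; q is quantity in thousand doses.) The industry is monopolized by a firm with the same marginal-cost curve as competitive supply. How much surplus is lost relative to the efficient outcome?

$2.52 thousand

Competitive equilibrium: 33 − 8q = 8 + 7q → q* = 1.6667, p* = 19.6667.
Marginal revenue: MR = 33 − 16q. Set MR = MC: 33 − 16q = 8 + 7q → q_m = 1.087.
Price p_m = 33 − 8·1.087 = 24.304; MC(q_m) = 8 + 7·1.087 = 15.609.
Competitive q* = 1.6667, so Δq = 0.5797; wedge = 24.304 − 15.609 = 8.695.
The triangle = ½ × 0.5797 × 8.695 = $2.52 thousand.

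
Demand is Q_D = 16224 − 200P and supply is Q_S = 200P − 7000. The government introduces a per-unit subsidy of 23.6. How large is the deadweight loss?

In inverse form: demand P = 81.12 − 0.005Q, supply P = 35 + 0.005Q.
Competitive equilibrium: 81.12 − 0.005Q = 35 + 0.005Q → Q* = 4612, P* = 58.06.
The subsidy lowers effective supply by 23.6: P = 11.4 + 0.005Q.
New quantity: 81.12 − 0.005Q = 11.4 + 0.005Q → Q' = 6972.
Overproduction ΔQ = 6972 − 4612 = 2360; wedge = subsidy = 23.6.
Deadweight loss = ½ × 2360 × 23.6 = 27848.

27848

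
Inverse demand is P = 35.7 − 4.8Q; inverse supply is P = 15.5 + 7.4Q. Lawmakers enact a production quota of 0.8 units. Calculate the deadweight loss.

4.47

Competitive equilibrium: 35.7 − 4.8Q = 15.5 + 7.4Q → Q* = 1.6557, P* = 27.7525.
At Q = 0.8: demand price = 35.7 − 4.8·0.8 = 31.86; supply price = 15.5 + 7.4·0.8 = 21.42.
ΔQ = 1.6557 − 0.8 = 0.8557; wedge = 31.86 − 21.42 = 10.44.
DWL = ½ × 0.8557 × 10.44 = 4.47.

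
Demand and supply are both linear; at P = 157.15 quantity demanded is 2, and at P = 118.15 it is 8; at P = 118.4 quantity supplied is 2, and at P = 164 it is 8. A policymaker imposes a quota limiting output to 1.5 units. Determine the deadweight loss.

74.38

Demand slope = (118.15 − 157.15)/(8 − 2) = −6.5, so P = 170.15 − 6.5Q.
Supply slope = (164 − 118.4)/(8 − 2) = 7.6, so P = 103.2 + 7.6Q.
Competitive equilibrium: 170.15 − 6.5Q = 103.2 + 7.6Q → Q* = 4.7482, P* = 139.2865.
At Q = 1.5: demand price = 170.15 − 6.5·1.5 = 160.4; supply price = 103.2 + 7.6·1.5 = 114.6.
ΔQ = 4.7482 − 1.5 = 3.2482; wedge = 160.4 − 114.6 = 45.8.
The triangle = ½ × 3.2482 × 45.8 = 74.38.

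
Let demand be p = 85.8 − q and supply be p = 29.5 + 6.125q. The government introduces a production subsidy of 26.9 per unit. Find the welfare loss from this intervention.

Competitive equilibrium: 85.8 − q = 29.5 + 6.125q → q* = 7.9018, p* = 77.8982.
The subsidy lowers effective supply by 26.9: p = 2.6 + 6.125q.
New quantity: 85.8 − q = 2.6 + 6.125q → q' = 11.6772.
Overproduction Δq = 11.6772 − 7.9018 = 3.7754; wedge = subsidy = 26.9.
Deadweight loss = ½ × 3.7754 × 26.9 = 50.78.

50.78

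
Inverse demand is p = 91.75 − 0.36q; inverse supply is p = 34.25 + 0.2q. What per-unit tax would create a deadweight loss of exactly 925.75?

32.2

Competitive equilibrium: 91.75 − 0.36q = 34.25 + 0.2q → q* = 102.6786, p* = 54.7857.
A tax t gives Δq = t/0.56 and wedge t, so DWL = t²/1.12.
t²/1.12 = 925.75 → t² = 1036.84 → t = 32.2.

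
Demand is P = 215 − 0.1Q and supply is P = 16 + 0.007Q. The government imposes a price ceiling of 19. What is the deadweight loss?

Competitive equilibrium: 215 − 0.1Q = 16 + 0.007Q → Q* = 1859.81308, P* = 29.01869.
At the ceiling P = 19, quantity supplied = (19 − 16)/0.007 = 428.57143.
Willingness to pay at Q' = 428.57143: 215 − 0.1·428.57143 = 172.14286.
ΔQ = 1859.81308 − 428.57143 = 1431.24165; wedge = 172.14286 − 19 = 153.14286.
The triangle = ½ × 1431.24165 × 153.14286 = 109592.22.

109592.22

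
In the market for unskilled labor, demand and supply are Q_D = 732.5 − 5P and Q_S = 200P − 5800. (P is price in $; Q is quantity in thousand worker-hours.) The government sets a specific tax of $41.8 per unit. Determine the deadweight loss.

In inverse form: demand P = 146.5 − 0.2Q, supply P = 29 + 0.005Q.
Competitive equilibrium: 146.5 − 0.2Q = 29 + 0.005Q → Q* = 573.1707, P* = 31.8659.
With the tax, the buyer price exceeds the seller price by 41.8: (146.5 − 0.2Q) − (29 + 0.005Q) = 41.8 → Q' = 369.2683.
ΔQ = 573.1707 − 369.2683 = 203.9024; the wedge equals the tax, 41.8.
DWL = ½ × 203.9024 × 41.8 = $4261.56 thousand.

$4261.56 thousand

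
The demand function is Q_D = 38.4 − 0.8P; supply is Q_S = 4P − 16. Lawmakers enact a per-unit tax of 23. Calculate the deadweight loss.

In inverse form: demand P = 48 − 1.25Q, supply P = 4 + 0.25Q.
Competitive equilibrium: 48 − 1.25Q = 4 + 0.25Q → Q* = 29.3333, P* = 11.3333.
With the tax, the buyer price exceeds the seller price by 23: (48 − 1.25Q) − (4 + 0.25Q) = 23 → Q' = 14.
ΔQ = 29.3333 − 14 = 15.3333; the wedge equals the tax, 23.
DWL = ½ × 15.3333 × 23 = 176.33.

176.33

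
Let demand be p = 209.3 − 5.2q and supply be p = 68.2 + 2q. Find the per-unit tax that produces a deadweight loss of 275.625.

Competitive equilibrium: 209.3 − 5.2q = 68.2 + 2q → q* = 19.5972, p* = 107.3944.
A tax t gives Δq = t/7.2 and wedge t, so DWL = t²/14.4.
t²/14.4 = 275.625 → t² = 3969 → t = 63.

63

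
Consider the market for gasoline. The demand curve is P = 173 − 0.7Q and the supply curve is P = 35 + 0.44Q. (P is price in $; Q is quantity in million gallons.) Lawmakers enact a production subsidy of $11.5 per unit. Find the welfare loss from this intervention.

Competitive equilibrium: 173 − 0.7Q = 35 + 0.44Q → Q* = 121.0526, P* = 88.2632.
The subsidy lowers effective supply by 11.5: P = 23.5 + 0.44Q.
New quantity: 173 − 0.7Q = 23.5 + 0.44Q → Q' = 131.1404.
Overproduction ΔQ = 131.1404 − 121.0526 = 10.0878; wedge = subsidy = 11.5.
Deadweight loss = ½ × 10.0878 × 11.5 = $58 million.

$58 million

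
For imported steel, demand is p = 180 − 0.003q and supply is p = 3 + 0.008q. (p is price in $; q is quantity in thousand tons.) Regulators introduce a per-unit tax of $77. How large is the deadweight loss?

Competitive equilibrium: 180 − 0.003q = 3 + 0.008q → q* = 16090.9091, p* = 131.7273.
With the tax, the buyer price exceeds the seller price by 77: (180 − 0.003q) − (3 + 0.008q) = 77 → q' = 9090.9091.
Δq = 16090.9091 − 9090.9091 = 7000; the wedge equals the tax, 77.
The triangle = ½ × 7000 × 77 = $269500 thousand.

$269500 thousand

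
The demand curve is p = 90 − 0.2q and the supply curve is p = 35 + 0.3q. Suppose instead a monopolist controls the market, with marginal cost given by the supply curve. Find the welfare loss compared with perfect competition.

Competitive equilibrium: 90 − 0.2q = 35 + 0.3q → q* = 110, p* = 68.
Marginal revenue: MR = 90 − 0.4q. Set MR = MC: 90 − 0.4q = 35 + 0.3q → q_m = 78.5714.
Price p_m = 90 − 0.2·78.5714 = 74.2857; MC(q_m) = 35 + 0.3·78.5714 = 58.5714.
Competitive q* = 110, so Δq = 31.4286; wedge = 74.2857 − 58.5714 = 15.7143.
Welfare loss = ½ × 31.4286 × 15.7143 = 246.94.

246.94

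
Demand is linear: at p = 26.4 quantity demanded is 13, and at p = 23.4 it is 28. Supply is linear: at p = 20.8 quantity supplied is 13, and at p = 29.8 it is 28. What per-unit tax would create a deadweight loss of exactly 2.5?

Demand slope = (23.4 − 26.4)/(28 − 13) = −0.2, so p = 29 − 0.2q.
Supply slope = (29.8 − 20.8)/(28 − 13) = 0.6, so p = 13 + 0.6q.
Competitive equilibrium: 29 − 0.2q = 13 + 0.6q → q* = 20, p* = 25.
A tax t gives Δq = t/0.8 and wedge t, so DWL = t²/1.6.
t²/1.6 = 2.5 → t² = 4 → t = 2.

2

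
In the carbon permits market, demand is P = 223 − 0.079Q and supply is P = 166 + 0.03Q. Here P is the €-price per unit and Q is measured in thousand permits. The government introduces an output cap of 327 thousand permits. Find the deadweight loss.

Competitive equilibrium: 223 − 0.079Q = 166 + 0.03Q → Q* = 522.9358, P* = 181.6881.
At Q = 327: demand price = 223 − 0.079·327 = 197.167; supply price = 166 + 0.03·327 = 175.81.
ΔQ = 522.9358 − 327 = 195.9358; wedge = 197.167 − 175.81 = 21.357.
DWL = ½ × 195.9358 × 21.357 = €2092.30 thousand.

€2092.30 thousand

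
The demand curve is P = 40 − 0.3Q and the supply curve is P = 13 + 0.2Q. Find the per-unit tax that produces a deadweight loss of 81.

9

Competitive equilibrium: 40 − 0.3Q = 13 + 0.2Q → Q* = 54, P* = 23.8.
A tax t gives ΔQ = t/0.5 and wedge t, so DWL = t²/1.
t²/1 = 81 → t² = 81 → t = 9.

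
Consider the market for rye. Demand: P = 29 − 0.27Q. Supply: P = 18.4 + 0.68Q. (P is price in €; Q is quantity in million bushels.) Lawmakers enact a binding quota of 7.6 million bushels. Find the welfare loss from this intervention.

Competitive equilibrium: 29 − 0.27Q = 18.4 + 0.68Q → Q* = 11.1579, P* = 25.9874.
At Q = 7.6: demand price = 29 − 0.27·7.6 = 26.948; supply price = 18.4 + 0.68·7.6 = 23.568.
ΔQ = 11.1579 − 7.6 = 3.5579; wedge = 26.948 − 23.568 = 3.38.
Deadweight loss = ½ × 3.5579 × 3.38 = €6.01 million.

€6.01 million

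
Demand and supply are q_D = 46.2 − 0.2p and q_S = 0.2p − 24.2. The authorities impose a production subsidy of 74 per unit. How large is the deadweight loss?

273.80

In inverse form: demand p = 231 − 5q, supply p = 121 + 5q.
Competitive equilibrium: 231 − 5q = 121 + 5q → q* = 11, p* = 176.
The subsidy lowers effective supply by 74: p = 47 + 5q.
New quantity: 231 − 5q = 47 + 5q → q' = 18.4.
Overproduction Δq = 18.4 − 11 = 7.4; wedge = subsidy = 74.
Welfare loss = ½ × 7.4 × 74 = 273.80.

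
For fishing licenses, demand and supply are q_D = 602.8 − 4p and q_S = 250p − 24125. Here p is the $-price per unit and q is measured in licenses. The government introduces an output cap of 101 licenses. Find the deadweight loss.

$1604.08

In inverse form: demand p = 150.7 − 0.25q, supply p = 96.5 + 0.004q.
Competitive equilibrium: 150.7 − 0.25q = 96.5 + 0.004q → q* = 213.3858, p* = 97.3535.
At q = 101: demand price = 150.7 − 0.25·101 = 125.45; supply price = 96.5 + 0.004·101 = 96.904.
Δq = 213.3858 − 101 = 112.3858; wedge = 125.45 − 96.904 = 28.546.
Welfare loss = ½ × 112.3858 × 28.546 = $1604.08.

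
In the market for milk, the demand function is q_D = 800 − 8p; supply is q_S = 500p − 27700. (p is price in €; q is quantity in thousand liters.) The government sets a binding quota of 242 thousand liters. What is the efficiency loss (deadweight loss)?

€756.95 thousand

In inverse form: demand p = 100 − 0.125q, supply p = 55.4 + 0.002q.
Competitive equilibrium: 100 − 0.125q = 55.4 + 0.002q → q* = 351.1811, p* = 56.1024.
At q = 242: demand price = 100 − 0.125·242 = 69.75; supply price = 55.4 + 0.002·242 = 55.884.
Δq = 351.1811 − 242 = 109.1811; wedge = 69.75 − 55.884 = 13.866.
The triangle = ½ × 109.1811 × 13.866 = €756.95 thousand.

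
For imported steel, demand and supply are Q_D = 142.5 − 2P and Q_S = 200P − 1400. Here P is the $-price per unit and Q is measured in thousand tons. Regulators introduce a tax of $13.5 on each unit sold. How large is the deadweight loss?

In inverse form: demand P = 71.25 − 0.5Q, supply P = 7 + 0.005Q.
Competitive equilibrium: 71.25 − 0.5Q = 7 + 0.005Q → Q* = 127.2277, P* = 7.6361.
With the tax, the buyer price exceeds the seller price by 13.5: (71.25 − 0.5Q) − (7 + 0.005Q) = 13.5 → Q' = 100.495.
ΔQ = 127.2277 − 100.495 = 26.7327; the wedge equals the tax, 13.5.
The triangle = ½ × 26.7327 × 13.5 = $180.45 thousand.

$180.45 thousand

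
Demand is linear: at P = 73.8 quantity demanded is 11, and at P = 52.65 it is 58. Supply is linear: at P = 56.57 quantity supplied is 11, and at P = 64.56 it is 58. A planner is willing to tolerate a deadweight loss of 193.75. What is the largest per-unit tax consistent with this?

Demand slope = (52.65 − 73.8)/(58 − 11) = −0.45, so P = 78.75 − 0.45Q.
Supply slope = (64.56 − 56.57)/(58 − 11) = 0.17, so P = 54.7 + 0.17Q.
Competitive equilibrium: 78.75 − 0.45Q = 54.7 + 0.17Q → Q* = 38.7903, P* = 61.2944.
A tax t gives ΔQ = t/0.62 and wedge t, so DWL = t²/1.24.
t²/1.24 = 193.75 → t² = 240.25 → t = 15.5.

15.5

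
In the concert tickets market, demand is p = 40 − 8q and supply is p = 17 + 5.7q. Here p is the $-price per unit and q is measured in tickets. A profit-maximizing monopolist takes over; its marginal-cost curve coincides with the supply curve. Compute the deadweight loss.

Competitive equilibrium: 40 − 8q = 17 + 5.7q → q* = 1.6788, p* = 26.5693.
Marginal revenue: MR = 40 − 16q. Set MR = MC: 40 − 16q = 17 + 5.7q → q_m = 1.0599.
Price p_m = 40 − 8·1.0599 = 31.5208; MC(q_m) = 17 + 5.7·1.0599 = 23.0414.
Competitive q* = 1.6788, so Δq = 0.6189; wedge = 31.5208 − 23.0414 = 8.4794.
Welfare loss = ½ × 0.6189 × 8.4794 = $2.62.

$2.62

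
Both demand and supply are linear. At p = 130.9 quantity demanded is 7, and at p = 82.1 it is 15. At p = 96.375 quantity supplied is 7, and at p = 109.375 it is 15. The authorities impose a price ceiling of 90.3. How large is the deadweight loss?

260.20

Demand slope = (82.1 − 130.9)/(15 − 7) = −6.1, so p = 173.6 − 6.1q.
Supply slope = (109.375 − 96.375)/(15 − 7) = 1.625, so p = 85 + 1.625q.
Competitive equilibrium: 173.6 − 6.1q = 85 + 1.625q → q* = 11.46926, p* = 103.63754.
At the ceiling p = 90.3, quantity supplied = (90.3 − 85)/1.625 = 3.26154.
Willingness to pay at q' = 3.26154: 173.6 − 6.1·3.26154 = 153.70461.
Δq = 11.46926 − 3.26154 = 8.20772; wedge = 153.70461 − 90.3 = 63.40461.
DWL = ½ × 8.20772 × 63.40461 = 260.20.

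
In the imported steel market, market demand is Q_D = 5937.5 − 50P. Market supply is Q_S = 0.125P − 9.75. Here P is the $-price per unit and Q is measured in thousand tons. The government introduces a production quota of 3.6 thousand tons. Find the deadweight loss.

In inverse form: demand P = 118.75 − 0.02Q, supply P = 78 + 8Q.
Competitive equilibrium: 118.75 − 0.02Q = 78 + 8Q → Q* = 5.081, P* = 118.6484.
At Q = 3.6: demand price = 118.75 − 0.02·3.6 = 118.678; supply price = 78 + 8·3.6 = 106.8.
ΔQ = 5.081 − 3.6 = 1.481; wedge = 118.678 − 106.8 = 11.878.
The triangle = ½ × 1.481 × 11.878 = $8.80 thousand.

$8.80 thousand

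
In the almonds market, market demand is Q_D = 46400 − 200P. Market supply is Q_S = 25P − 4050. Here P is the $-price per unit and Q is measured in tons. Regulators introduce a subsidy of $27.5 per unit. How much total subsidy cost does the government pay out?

In inverse form: demand P = 232 − 0.005Q, supply P = 162 + 0.04Q.
Competitive equilibrium: 232 − 0.005Q = 162 + 0.04Q → Q* = 1555.5556, P* = 224.2222.
The subsidy lowers effective supply by 27.5: P = 134.5 + 0.04Q.
New quantity: 232 − 0.005Q = 134.5 + 0.04Q → Q' = 2166.6667.
Total subsidy cost = 27.5 × 2166.6667 = $59583.33.

$59583.33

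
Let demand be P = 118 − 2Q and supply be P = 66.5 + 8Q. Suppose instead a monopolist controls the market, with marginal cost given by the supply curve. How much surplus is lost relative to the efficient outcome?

Competitive equilibrium: 118 − 2Q = 66.5 + 8Q → Q* = 5.15, P* = 107.7.
Marginal revenue: MR = 118 − 4Q. Set MR = MC: 118 − 4Q = 66.5 + 8Q → Q_m = 4.2917.
Price P_m = 118 − 2·4.2917 = 109.4166; MC(Q_m) = 66.5 + 8·4.2917 = 100.8336.
Competitive Q* = 5.15, so ΔQ = 0.8583; wedge = 109.4166 − 100.8336 = 8.583.
Welfare loss = ½ × 0.8583 × 8.583 = 3.68.

3.68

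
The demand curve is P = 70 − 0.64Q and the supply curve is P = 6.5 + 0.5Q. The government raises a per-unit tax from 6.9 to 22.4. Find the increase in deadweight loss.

Competitive equilibrium: 70 − 0.64Q = 6.5 + 0.5Q → Q* = 55.7018, P* = 34.3509.
For a per-unit tax t: ΔQ = t/1.14, so DWL = ½·t·(t/1.14) = t²/2.28.
At t = 6.9: DWL = 20.882. At t = 22.4: DWL = 220.07.
Increase = 220.07 − 20.882 = 199.19.

199.19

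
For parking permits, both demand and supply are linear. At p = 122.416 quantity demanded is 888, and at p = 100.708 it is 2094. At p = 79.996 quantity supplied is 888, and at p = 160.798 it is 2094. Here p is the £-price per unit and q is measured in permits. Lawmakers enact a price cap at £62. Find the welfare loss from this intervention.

£25045.06

Demand slope = (100.708 − 122.416)/(2094 − 888) = −0.018, so p = 138.4 − 0.018q.
Supply slope = (160.798 − 79.996)/(2094 − 888) = 0.067, so p = 20.5 + 0.067q.
Competitive equilibrium: 138.4 − 0.018q = 20.5 + 0.067q → q* = 1387.05882, p* = 113.43294.
At the ceiling p = 62, quantity supplied = (62 − 20.5)/0.067 = 619.40299.
Willingness to pay at q' = 619.40299: 138.4 − 0.018·619.40299 = 127.25075.
Δq = 1387.05882 − 619.40299 = 767.65583; wedge = 127.25075 − 62 = 65.25075.
Welfare loss = ½ × 767.65583 × 65.25075 = £25045.06.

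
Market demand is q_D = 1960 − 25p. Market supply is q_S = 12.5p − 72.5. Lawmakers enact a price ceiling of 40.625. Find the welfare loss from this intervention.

In inverse form: demand p = 78.4 − 0.04q, supply p = 5.8 + 0.08q.
Competitive equilibrium: 78.4 − 0.04q = 5.8 + 0.08q → q* = 605, p* = 54.2.
At the ceiling p = 40.625, quantity supplied = (40.625 − 5.8)/0.08 = 435.3125.
Willingness to pay at q' = 435.3125: 78.4 − 0.04·435.3125 = 60.9875.
Δq = 605 − 435.3125 = 169.6875; wedge = 60.9875 − 40.625 = 20.3625.
Welfare loss = ½ × 169.6875 × 20.3625 = 1727.63.

1727.63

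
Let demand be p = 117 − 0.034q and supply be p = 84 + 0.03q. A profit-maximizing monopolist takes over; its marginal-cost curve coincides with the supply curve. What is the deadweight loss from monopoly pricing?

1024.06

Competitive equilibrium: 117 − 0.034q = 84 + 0.03q → q* = 515.625, p* = 99.4688.
Marginal revenue: MR = 117 − 0.068q. Set MR = MC: 117 − 0.068q = 84 + 0.03q → q_m = 336.7347.
Price p_m = 117 − 0.034·336.7347 = 105.551; MC(q_m) = 84 + 0.03·336.7347 = 94.102.
Competitive q* = 515.625, so Δq = 178.8903; wedge = 105.551 − 94.102 = 11.449.
Deadweight loss = ½ × 178.8903 × 11.449 = 1024.06.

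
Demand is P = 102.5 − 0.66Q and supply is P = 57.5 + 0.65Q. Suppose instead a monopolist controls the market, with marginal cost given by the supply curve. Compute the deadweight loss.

86.75

Competitive equilibrium: 102.5 − 0.66Q = 57.5 + 0.65Q → Q* = 34.3511, P* = 79.8282.
Marginal revenue: MR = 102.5 − 1.32Q. Set MR = MC: 102.5 − 1.32Q = 57.5 + 0.65Q → Q_m = 22.8426.
Price P_m = 102.5 − 0.66·22.8426 = 87.4239; MC(Q_m) = 57.5 + 0.65·22.8426 = 72.3477.
Competitive Q* = 34.3511, so ΔQ = 11.5085; wedge = 87.4239 − 72.3477 = 15.0762.
Deadweight loss = ½ × 11.5085 × 15.0762 = 86.75.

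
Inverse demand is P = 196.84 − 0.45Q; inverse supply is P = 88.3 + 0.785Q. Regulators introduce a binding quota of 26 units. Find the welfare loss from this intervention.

2365

Competitive equilibrium: 196.84 − 0.45Q = 88.3 + 0.785Q → Q* = 87.8866, P* = 157.291.
At Q = 26: demand price = 196.84 − 0.45·26 = 185.14; supply price = 88.3 + 0.785·26 = 108.71.
ΔQ = 87.8866 − 26 = 61.8866; wedge = 185.14 − 108.71 = 76.43.
DWL = ½ × 61.8866 × 76.43 = 2365.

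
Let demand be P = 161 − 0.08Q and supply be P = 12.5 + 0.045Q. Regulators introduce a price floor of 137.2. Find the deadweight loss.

49561.89

Competitive equilibrium: 161 − 0.08Q = 12.5 + 0.045Q → Q* = 1188, P* = 65.96.
At the floor P = 137.2, quantity demanded = (161 − 137.2)/0.08 = 297.5.
Sellers' marginal cost at Q' = 297.5: 12.5 + 0.045·297.5 = 25.8875.
ΔQ = 1188 − 297.5 = 890.5; wedge = 137.2 − 25.8875 = 111.3125.
DWL = ½ × 890.5 × 111.3125 = 49561.89.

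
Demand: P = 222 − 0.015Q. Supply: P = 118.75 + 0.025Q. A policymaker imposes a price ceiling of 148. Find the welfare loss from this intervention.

39832.53

Competitive equilibrium: 222 − 0.015Q = 118.75 + 0.025Q → Q* = 2581.25, P* = 183.2813.
At the ceiling P = 148, quantity supplied = (148 − 118.75)/0.025 = 1170.
Willingness to pay at Q' = 1170: 222 − 0.015·1170 = 204.45.
ΔQ = 2581.25 − 1170 = 1411.25; wedge = 204.45 − 148 = 56.45.
Deadweight loss = ½ × 1411.25 × 56.45 = 39832.53.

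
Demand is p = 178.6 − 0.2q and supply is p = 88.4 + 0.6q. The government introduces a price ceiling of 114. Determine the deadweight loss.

Competitive equilibrium: 178.6 − 0.2q = 88.4 + 0.6q → q* = 112.75, p* = 156.05.
At the ceiling p = 114, quantity supplied = (114 − 88.4)/0.6 = 42.6667.
Willingness to pay at q' = 42.6667: 178.6 − 0.2·42.6667 = 170.0667.
Δq = 112.75 − 42.6667 = 70.0833; wedge = 170.0667 − 114 = 56.0667.
DWL = ½ × 70.0833 × 56.0667 = 1964.67.

1964.67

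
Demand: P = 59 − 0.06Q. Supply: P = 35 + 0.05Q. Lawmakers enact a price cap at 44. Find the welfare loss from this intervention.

Competitive equilibrium: 59 − 0.06Q = 35 + 0.05Q → Q* = 218.1818, P* = 45.9091.
At the ceiling P = 44, quantity supplied = (44 − 35)/0.05 = 180.
Willingness to pay at Q' = 180: 59 − 0.06·180 = 48.2.
ΔQ = 218.1818 − 180 = 38.1818; wedge = 48.2 − 44 = 4.2.
DWL = ½ × 38.1818 × 4.2 = 80.18.

80.18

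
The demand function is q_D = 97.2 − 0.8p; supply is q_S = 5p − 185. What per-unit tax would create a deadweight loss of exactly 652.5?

43.5

In inverse form: demand p = 121.5 − 1.25q, supply p = 37 + 0.2q.
Competitive equilibrium: 121.5 − 1.25q = 37 + 0.2q → q* = 58.2759, p* = 48.6552.
A tax t gives Δq = t/1.45 and wedge t, so DWL = t²/2.9.
t²/2.9 = 652.5 → t² = 1892.25 → t = 43.5.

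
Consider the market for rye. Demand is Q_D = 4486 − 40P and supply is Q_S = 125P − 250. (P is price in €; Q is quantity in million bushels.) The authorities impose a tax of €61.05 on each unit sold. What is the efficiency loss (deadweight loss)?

€56471.25 million

In inverse form: demand P = 112.15 − 0.025Q, supply P = 2 + 0.008Q.
Competitive equilibrium: 112.15 − 0.025Q = 2 + 0.008Q → Q* = 3337.8788, P* = 28.703.
With the tax, the buyer price exceeds the seller price by 61.05: (112.15 − 0.025Q) − (2 + 0.008Q) = 61.05 → Q' = 1487.8788.
ΔQ = 3337.8788 − 1487.8788 = 1850; the wedge equals the tax, 61.05.
The triangle = ½ × 1850 × 61.05 = €56471.25 million.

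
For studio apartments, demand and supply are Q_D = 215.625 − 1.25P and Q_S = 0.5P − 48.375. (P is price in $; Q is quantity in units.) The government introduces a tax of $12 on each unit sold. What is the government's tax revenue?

$273.21

In inverse form: demand P = 172.5 − 0.8Q, supply P = 96.75 + 2Q.
Competitive equilibrium: 172.5 − 0.8Q = 96.75 + 2Q → Q* = 27.0536, P* = 150.8571.
With the tax, the buyer price exceeds the seller price by 12: (172.5 − 0.8Q) − (96.75 + 2Q) = 12 → Q' = 22.7679.
Tax revenue = 12 × 22.7679 = $273.21.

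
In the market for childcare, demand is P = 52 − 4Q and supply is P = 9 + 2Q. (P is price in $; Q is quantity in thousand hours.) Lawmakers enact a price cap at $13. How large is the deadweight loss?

Competitive equilibrium: 52 − 4Q = 9 + 2Q → Q* = 7.1667, P* = 23.3333.
At the ceiling P = 13, quantity supplied = (13 − 9)/2 = 2.
Willingness to pay at Q' = 2: 52 − 4·2 = 44.
ΔQ = 7.1667 − 2 = 5.1667; wedge = 44 − 13 = 31.
DWL = ½ × 5.1667 × 31 = $80.08 thousand.

$80.08 thousand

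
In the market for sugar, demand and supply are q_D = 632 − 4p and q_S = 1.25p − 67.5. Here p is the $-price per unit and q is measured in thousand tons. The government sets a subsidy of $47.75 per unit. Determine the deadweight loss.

In inverse form: demand p = 158 − 0.25q, supply p = 54 + 0.8q.
Competitive equilibrium: 158 − 0.25q = 54 + 0.8q → q* = 99.0476, p* = 133.2381.
The subsidy lowers effective supply by 47.75: p = 6.25 + 0.8q.
New quantity: 158 − 0.25q = 6.25 + 0.8q → q' = 144.5238.
Overproduction Δq = 144.5238 − 99.0476 = 45.4762; wedge = subsidy = 47.75.
DWL = ½ × 45.4762 × 47.75 = $1085.74 thousand.

$1085.74 thousand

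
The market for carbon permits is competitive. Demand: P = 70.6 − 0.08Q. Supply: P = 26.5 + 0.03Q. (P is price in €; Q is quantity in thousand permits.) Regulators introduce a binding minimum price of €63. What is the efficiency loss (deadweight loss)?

€5146.92 thousand

Competitive equilibrium: 70.6 − 0.08Q = 26.5 + 0.03Q → Q* = 400.9091, P* = 38.5273.
At the floor P = 63, quantity demanded = (70.6 − 63)/0.08 = 95.
Sellers' marginal cost at Q' = 95: 26.5 + 0.03·95 = 29.35.
ΔQ = 400.9091 − 95 = 305.9091; wedge = 63 − 29.35 = 33.65.
DWL = ½ × 305.9091 × 33.65 = €5146.92 thousand.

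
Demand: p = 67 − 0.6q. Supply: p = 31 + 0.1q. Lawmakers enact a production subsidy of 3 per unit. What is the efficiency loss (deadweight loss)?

Competitive equilibrium: 67 − 0.6q = 31 + 0.1q → q* = 51.4286, p* = 36.1429.
The subsidy lowers effective supply by 3: p = 28 + 0.1q.
New quantity: 67 − 0.6q = 28 + 0.1q → q' = 55.7143.
Overproduction Δq = 55.7143 − 51.4286 = 4.2857; wedge = subsidy = 3.
Deadweight loss = ½ × 4.2857 × 3 = 6.43.

6.43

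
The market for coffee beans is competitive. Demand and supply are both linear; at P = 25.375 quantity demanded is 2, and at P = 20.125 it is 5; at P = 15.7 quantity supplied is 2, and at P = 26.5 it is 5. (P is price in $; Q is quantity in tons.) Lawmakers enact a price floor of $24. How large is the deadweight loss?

$2.80

Demand slope = (20.125 − 25.375)/(5 − 2) = −1.75, so P = 28.875 − 1.75Q.
Supply slope = (26.5 − 15.7)/(5 − 2) = 3.6, so P = 8.5 + 3.6Q.
Competitive equilibrium: 28.875 − 1.75Q = 8.5 + 3.6Q → Q* = 3.8084, P* = 22.2103.
At the floor P = 24, quantity demanded = (28.875 − 24)/1.75 = 2.7857.
Sellers' marginal cost at Q' = 2.7857: 8.5 + 3.6·2.7857 = 18.5285.
ΔQ = 3.8084 − 2.7857 = 1.0227; wedge = 24 − 18.5285 = 5.4715.
Deadweight loss = ½ × 1.0227 × 5.4715 = $2.80.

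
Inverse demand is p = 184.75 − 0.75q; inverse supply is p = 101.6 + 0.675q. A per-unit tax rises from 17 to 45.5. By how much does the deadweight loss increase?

625

Competitive equilibrium: 184.75 − 0.75q = 101.6 + 0.675q → q* = 58.3509, p* = 140.9868.
For a per-unit tax t: Δq = t/1.425, so DWL = ½·t·(t/1.425) = t²/2.85.
At t = 17: DWL = 101.404. At t = 45.5: DWL = 726.404.
Increase = 726.404 − 101.404 = 625.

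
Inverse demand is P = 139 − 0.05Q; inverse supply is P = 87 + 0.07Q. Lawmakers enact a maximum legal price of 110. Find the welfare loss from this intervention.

Competitive equilibrium: 139 − 0.05Q = 87 + 0.07Q → Q* = 433.3333, P* = 117.3333.
At the ceiling P = 110, quantity supplied = (110 − 87)/0.07 = 328.5714.
Willingness to pay at Q' = 328.5714: 139 − 0.05·328.5714 = 122.5714.
ΔQ = 433.3333 − 328.5714 = 104.7619; wedge = 122.5714 − 110 = 12.5714.
The triangle = ½ × 104.7619 × 12.5714 = 658.50.

658.50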